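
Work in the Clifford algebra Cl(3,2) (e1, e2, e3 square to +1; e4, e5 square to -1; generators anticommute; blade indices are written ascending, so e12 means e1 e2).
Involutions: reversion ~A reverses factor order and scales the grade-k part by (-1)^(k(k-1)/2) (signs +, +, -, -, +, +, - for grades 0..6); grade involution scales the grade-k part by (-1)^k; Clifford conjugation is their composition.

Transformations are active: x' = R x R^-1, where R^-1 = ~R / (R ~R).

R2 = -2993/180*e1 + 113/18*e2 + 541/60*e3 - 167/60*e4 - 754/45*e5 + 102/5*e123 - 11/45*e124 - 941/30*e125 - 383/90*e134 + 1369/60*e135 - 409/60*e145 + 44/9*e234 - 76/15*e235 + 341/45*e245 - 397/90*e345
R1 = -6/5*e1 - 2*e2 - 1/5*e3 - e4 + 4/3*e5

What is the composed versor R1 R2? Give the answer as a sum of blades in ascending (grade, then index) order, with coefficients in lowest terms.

Distribute over the terms of R1 (each basis-blade product reordered to ascending indices, repeated generators contracted through their squares):
(-6/5*e1) R2 = 2993/150 - 113/15*e12 - 541/50*e13 + 167/50*e14 + 1508/75*e15 - 612/25*e23 + 22/75*e24 + 941/25*e25 + 383/75*e34 - 1369/50*e35 + 409/50*e45 - 88/15*e1234 + 152/25*e1235 - 682/75*e1245 + 397/75*e1345
(-2*e2) R2 = -113/9 - 2993/90*e12 + 204/5*e13 - 22/45*e14 - 941/15*e15 - 541/30*e23 + 167/30*e24 + 1508/45*e25 - 88/9*e34 + 152/15*e35 - 682/45*e45 - 383/45*e1234 + 1369/30*e1235 - 409/30*e1245 + 397/45*e2345
(-1/5*e3) R2 = -541/300 - 102/25*e12 - 2993/900*e13 - 383/450*e14 + 1369/300*e15 + 113/90*e23 + 44/45*e24 - 76/75*e25 + 167/300*e34 + 754/225*e35 + 397/450*e45 + 11/225*e1234 + 941/150*e1235 - 409/300*e1345 + 341/225*e2345
(-e4) R2 = -167/60 - 11/45*e12 - 383/90*e13 - 2993/180*e14 + 409/60*e15 + 44/9*e23 + 113/18*e24 - 341/45*e25 + 541/60*e34 + 397/90*e35 + 754/45*e45 + 102/5*e1234 + 941/30*e1245 - 1369/60*e1345 + 76/15*e2345
(4/3*e5) R2 = 3016/135 + 1882/45*e12 - 1369/45*e13 + 409/45*e14 + 2993/135*e15 + 304/45*e23 - 1364/135*e24 - 226/27*e25 + 794/135*e34 - 541/45*e35 + 167/45*e45 - 136/5*e1235 + 44/135*e1245 + 766/135*e1345 - 176/27*e2345
Summing the partial products and collecting blades:
Answer: 6791/270 - 1481/450*e12 - 2407/300*e13 - 997/180*e14 - 12253/1350*e15 - 2221/75*e23 + 2033/675*e24 + 36578/675*e25 + 7279/675*e34 - 1613/75*e35 + 1078/75*e45 + 1366/225*e1234 + 2309/75*e1235 + 6052/675*e1245 - 17837/1350*e1345 + 5998/675*e2345


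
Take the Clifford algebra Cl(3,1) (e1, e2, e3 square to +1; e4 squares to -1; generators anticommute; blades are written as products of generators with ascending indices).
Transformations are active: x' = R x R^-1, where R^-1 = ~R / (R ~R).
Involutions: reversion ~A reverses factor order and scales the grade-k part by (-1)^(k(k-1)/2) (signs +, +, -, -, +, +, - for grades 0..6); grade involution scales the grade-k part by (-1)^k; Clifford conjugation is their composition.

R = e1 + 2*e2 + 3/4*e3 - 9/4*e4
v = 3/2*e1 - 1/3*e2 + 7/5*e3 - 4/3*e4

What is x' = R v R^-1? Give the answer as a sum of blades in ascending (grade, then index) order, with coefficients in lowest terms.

~R = e1 + 2*e2 + 3/4*e3 - 9/4*e4, and R ~R = 1/2, so R^-1 = ~R / (1/2).
R v = -67/60 - 10/3*e1 e2 + 11/40*e1 e3 + 49/24*e1 e4 + 61/20*e2 e3 - 41/12*e2 e4 + 43/20*e3 e4
Answer: -179/30*e1 - 43/5*e2 - 19/4*e3 + 683/60*e4


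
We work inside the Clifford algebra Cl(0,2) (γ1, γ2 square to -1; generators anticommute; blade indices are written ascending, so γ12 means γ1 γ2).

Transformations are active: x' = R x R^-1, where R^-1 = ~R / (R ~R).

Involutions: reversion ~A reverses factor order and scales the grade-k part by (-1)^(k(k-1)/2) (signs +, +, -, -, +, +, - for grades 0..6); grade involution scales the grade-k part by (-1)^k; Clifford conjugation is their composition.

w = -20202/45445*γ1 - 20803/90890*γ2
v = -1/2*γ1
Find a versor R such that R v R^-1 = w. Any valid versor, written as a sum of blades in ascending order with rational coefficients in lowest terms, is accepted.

Take R = v + w = -85849/90890*γ1 - 20803/90890*γ2. Because q(v) = q(w) = -1/4, conjugation by R sends v exactly to w.
Answer: -85849/90890*γ1 - 20803/90890*γ2


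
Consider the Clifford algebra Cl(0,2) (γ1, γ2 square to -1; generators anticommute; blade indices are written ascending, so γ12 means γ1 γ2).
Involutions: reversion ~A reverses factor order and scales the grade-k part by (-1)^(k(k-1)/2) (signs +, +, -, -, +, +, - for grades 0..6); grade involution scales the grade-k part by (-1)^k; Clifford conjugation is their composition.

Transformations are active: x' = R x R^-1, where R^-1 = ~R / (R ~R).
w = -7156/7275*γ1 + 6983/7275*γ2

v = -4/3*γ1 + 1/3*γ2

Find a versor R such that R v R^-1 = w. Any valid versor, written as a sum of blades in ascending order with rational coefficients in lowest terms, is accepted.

The midline construction: v and w both square to -17/9, so reflecting in their sum -16856/7275*γ1 + 3136/2425*γ2 exchanges them.
Answer: -16856/7275*γ1 + 3136/2425*γ2


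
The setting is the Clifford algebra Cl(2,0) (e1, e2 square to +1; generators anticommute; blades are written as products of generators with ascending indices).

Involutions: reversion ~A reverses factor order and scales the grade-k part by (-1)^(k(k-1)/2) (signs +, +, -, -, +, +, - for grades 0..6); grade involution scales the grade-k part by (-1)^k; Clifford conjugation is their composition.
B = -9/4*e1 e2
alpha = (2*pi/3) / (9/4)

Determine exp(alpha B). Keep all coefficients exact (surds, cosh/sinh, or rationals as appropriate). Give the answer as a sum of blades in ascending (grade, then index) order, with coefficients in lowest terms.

B^2 = (-9/4)^2*(e1 e2)^2 = 81/16*(-1) = -81/16 (a basis 2-blade squares to minus the product of its generators' squares).
B^2 = -81/16 — the negative square puts this in the circular regime; l = 9/4, alpha*l = 2*pi/3, so exp(alpha B) = cos(2*pi/3) + (sin(2*pi/3)/(9/4))*B = -1/2 + (2*sqrt(3)/9)*B.
Answer: -1/2 - sqrt(3)/2*e1 e2


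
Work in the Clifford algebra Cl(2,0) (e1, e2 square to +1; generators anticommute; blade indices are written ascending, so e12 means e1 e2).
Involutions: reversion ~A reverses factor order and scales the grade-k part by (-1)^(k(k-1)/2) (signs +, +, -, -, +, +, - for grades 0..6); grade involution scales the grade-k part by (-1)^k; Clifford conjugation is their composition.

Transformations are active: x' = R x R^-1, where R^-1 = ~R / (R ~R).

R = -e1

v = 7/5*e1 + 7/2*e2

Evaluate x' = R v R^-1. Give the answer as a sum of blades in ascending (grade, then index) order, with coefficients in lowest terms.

~R = -e1, and R ~R = 1, so R^-1 = ~R / (1).
R v = -7/5 - 7/2*e12
Answer: 7/5*e1 - 7/2*e2


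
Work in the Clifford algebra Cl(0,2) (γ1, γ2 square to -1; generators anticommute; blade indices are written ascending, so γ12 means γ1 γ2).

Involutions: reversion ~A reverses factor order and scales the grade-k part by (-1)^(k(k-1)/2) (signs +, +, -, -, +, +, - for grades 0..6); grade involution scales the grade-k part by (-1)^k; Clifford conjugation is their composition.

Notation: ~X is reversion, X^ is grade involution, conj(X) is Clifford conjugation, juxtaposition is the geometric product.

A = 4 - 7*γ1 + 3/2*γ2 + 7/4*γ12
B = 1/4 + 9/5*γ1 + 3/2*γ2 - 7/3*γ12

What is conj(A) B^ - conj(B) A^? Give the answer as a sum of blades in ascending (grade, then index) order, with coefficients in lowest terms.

first term: 109/15 - 183/40*γ1 + 1573/120*γ2 - 5513/240*γ12
second term: 109/15 - 183/40*γ1 + 1573/120*γ2 + 5513/240*γ12
Answer: -5513/120*γ12


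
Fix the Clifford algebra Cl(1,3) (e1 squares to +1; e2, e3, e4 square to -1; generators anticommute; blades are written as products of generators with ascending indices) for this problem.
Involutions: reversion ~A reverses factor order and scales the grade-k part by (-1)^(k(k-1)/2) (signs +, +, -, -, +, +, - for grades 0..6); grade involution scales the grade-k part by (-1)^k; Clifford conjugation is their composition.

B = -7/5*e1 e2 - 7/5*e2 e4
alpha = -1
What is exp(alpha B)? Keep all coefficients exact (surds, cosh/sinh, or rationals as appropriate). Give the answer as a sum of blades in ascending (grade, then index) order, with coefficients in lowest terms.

B^2 term by term: the squares give (-7/5)^2*(e1 e2)^2 + (-7/5)^2*(e2 e4)^2 = 49/25*(+1) + 49/25*(-1) = 0 (each basis 2-blade squares to minus the product of its generators' squares); cross terms between blades sharing an index anticommute and cancel. So B^2 = 0.
B^2 = 0, so the series truncates immediately: exp(alpha B) = 1 + alpha B (parabolic case).
Answer: 1 + 7/5*e1 e2 + 7/5*e2 e4


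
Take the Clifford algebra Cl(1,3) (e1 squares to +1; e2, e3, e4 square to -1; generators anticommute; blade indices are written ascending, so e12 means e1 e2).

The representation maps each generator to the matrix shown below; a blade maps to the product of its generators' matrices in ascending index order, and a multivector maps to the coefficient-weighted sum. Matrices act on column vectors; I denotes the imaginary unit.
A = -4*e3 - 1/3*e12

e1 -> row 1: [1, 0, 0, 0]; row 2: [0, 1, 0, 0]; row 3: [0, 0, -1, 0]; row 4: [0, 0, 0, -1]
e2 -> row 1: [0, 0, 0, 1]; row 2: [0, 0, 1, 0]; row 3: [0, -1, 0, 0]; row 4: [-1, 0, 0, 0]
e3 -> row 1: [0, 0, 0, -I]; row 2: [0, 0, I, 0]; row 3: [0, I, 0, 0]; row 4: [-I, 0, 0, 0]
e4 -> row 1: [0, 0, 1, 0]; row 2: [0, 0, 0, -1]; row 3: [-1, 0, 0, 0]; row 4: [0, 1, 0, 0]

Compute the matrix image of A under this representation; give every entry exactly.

Bivector images (products of the table entries): rho(e12) = rho(e1)rho(e2) = row 1: [0, 0, 0, 1]; row 2: [0, 0, 1, 0]; row 3: [0, 1, 0, 0]; row 4: [1, 0, 0, 0].
M = (-4)*rho(e3) + (-1/3)*rho(e12), summed entrywise:
Answer: row 1: [0, 0, 0, -1/3 + 4*I]; row 2: [0, 0, -1/3 - 4*I, 0]; row 3: [0, -1/3 - 4*I, 0, 0]; row 4: [-1/3 + 4*I, 0, 0, 0]


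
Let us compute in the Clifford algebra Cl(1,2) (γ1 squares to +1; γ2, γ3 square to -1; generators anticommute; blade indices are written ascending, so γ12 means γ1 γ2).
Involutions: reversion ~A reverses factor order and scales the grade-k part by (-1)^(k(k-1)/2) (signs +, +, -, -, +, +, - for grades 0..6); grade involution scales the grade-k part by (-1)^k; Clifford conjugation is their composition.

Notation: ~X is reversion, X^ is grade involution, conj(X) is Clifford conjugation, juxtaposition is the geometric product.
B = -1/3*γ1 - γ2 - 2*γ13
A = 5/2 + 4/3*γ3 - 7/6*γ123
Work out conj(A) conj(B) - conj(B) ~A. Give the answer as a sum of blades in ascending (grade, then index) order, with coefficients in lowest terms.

first term: -11/6*γ1 + 29/6*γ2 + 77/18*γ13 + 17/18*γ23
second term: -11/6*γ1 + 1/6*γ2 + 119/18*γ13 + 31/18*γ23
Answer: 14/3*γ2 - 7/3*γ13 - 7/9*γ23


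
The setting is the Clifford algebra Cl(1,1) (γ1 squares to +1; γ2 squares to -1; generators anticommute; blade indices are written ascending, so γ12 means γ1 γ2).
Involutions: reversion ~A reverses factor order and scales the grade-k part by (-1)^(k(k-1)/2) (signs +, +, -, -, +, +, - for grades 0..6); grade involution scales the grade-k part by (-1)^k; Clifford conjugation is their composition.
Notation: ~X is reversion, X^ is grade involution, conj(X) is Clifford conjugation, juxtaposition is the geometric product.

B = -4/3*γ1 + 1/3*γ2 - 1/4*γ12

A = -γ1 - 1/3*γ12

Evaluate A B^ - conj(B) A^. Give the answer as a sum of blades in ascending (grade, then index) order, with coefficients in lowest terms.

first term: -5/4 - 1/9*γ1 + 25/36*γ2 + 1/3*γ12
second term: 5/4 + 1/9*γ1 - 25/36*γ2 + 1/3*γ12
Answer: -5/2 - 2/9*γ1 + 25/18*γ2


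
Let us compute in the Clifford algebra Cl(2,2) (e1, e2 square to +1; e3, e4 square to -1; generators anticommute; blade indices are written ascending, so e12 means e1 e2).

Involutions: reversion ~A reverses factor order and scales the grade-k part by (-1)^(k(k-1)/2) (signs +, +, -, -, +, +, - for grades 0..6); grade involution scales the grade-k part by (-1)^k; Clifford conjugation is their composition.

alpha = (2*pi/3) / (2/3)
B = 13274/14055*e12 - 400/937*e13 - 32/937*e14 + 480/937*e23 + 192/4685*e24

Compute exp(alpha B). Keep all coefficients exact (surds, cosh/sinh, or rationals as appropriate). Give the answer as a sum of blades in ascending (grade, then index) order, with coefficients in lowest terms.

B^2 term by term: the squares give (13274/14055)^2*(e12)^2 + (-400/937)^2*(e13)^2 + (-32/937)^2*(e14)^2 + (480/937)^2*(e23)^2 + (192/4685)^2*(e24)^2 = 176199076/197543025*(-1) + 160000/877969*(+1) + 1024/877969*(+1) + 230400/877969*(+1) + 36864/21949225*(+1) = -4/9 (each basis 2-blade squares to minus the product of its generators' squares); cross terms between blades sharing an index anticommute and cancel; the commuting (index-disjoint) pairs give grade-4 terms 2*c*c'*(blade product), which cancel blade by blade — e1234: 30720/877969 - 30720/877969 = 0 — confirming B is simple. So B^2 = -4/9.
B^2 = -4/9 — a negative square means the series sums to a rotation: l = 2/3, alpha*l = 2*pi/3, so exp(alpha B) = cos(2*pi/3) + (sin(2*pi/3)/(2/3))*B = -1/2 + (3*sqrt(3)/4)*B.
Answer: -1/2 + 6637*sqrt(3)/9370*e12 - 300*sqrt(3)/937*e13 - 24*sqrt(3)/937*e14 + 360*sqrt(3)/937*e23 + 144*sqrt(3)/4685*e24


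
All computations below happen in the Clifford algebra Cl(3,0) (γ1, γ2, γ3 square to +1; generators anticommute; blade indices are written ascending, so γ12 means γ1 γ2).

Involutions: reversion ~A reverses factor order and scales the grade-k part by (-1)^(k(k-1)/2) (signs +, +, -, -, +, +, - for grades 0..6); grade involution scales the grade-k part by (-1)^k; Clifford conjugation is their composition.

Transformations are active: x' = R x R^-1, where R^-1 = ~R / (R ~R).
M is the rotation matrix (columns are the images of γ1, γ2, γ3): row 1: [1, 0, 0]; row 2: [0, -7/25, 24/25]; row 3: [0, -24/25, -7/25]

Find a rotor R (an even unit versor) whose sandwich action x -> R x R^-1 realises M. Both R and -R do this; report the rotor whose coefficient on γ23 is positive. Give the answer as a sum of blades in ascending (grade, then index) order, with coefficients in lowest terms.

Method: write R = a + b12*γ12 + b13*γ13 + b23*γ23 with a^2 + b12^2 + b13^2 + b23^2 = 1 (so R^-1 = ~R). Expanding the columns R e_j ~R gives tr M = 4a^2 - 1 and, from the antisymmetric part, M21 - M12 = -4a*b12, M13 - M31 = 4a*b13, M32 - M23 = -4a*b23.
Here tr M = 11/25, so a^2 = (1 + tr M)/4 = 9/25 and a = ±3/5. Taking a = 3/5: M21 - M12 = 0, M13 - M31 = 0, M32 - M23 = -48/25, giving b12 = 0, b13 = 0, b23 = 4/5, i.e. R = 3/5 + 4/5*γ23.
Its γ23 coefficient is already positive.
Answer: 3/5 + 4/5*γ23. Sheet selection: the two-to-one cover makes ±R indistinguishable at the matrix level (trace 11/25), so uniqueness comes from the required sign on γ23.


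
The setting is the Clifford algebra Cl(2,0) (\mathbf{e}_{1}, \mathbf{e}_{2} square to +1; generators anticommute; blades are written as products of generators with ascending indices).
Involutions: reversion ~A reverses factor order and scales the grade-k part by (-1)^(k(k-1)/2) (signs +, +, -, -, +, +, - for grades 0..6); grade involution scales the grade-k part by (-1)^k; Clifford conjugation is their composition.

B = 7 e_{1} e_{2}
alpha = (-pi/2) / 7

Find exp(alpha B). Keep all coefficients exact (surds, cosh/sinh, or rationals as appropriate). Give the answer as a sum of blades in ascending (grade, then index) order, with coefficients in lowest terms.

B^2 = (7)^2*(e_{1} e_{2})^2 = 49*(-1) = -49 (a basis 2-blade squares to minus the product of its generators' squares).
B^2 = -49 — the negative square puts this in the circular regime; l = 7, alpha*l = - \frac{\pi}{2}, so exp(alpha B) = cos(- \frac{\pi}{2}) + (sin(- \frac{\pi}{2})/7)*B = 0 + (- \frac{1}{7})*B.
Answer: -e_{1} e_{2}


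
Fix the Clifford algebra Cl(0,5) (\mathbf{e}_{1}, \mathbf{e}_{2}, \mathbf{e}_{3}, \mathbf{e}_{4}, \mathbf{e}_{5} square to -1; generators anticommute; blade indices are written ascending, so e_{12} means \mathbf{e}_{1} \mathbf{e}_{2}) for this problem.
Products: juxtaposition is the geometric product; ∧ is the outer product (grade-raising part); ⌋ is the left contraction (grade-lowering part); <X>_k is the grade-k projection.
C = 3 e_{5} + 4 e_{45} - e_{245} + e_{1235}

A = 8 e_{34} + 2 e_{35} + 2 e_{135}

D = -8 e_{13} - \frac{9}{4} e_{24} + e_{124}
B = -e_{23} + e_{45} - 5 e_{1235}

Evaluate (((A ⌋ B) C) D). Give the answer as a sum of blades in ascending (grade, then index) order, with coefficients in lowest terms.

step 1: -10 e_{2} + 10 e_{12}
step 2: -30 e_{25} - 10 e_{35} - 10 e_{45} + 30 e_{125} - 10 e_{135} + 10 e_{145} - 40 e_{245} + 40 e_{1245}
step 3: -210 e_{5} + 130 e_{15} + \frac{25}{2} e_{25} - \frac{75}{2} e_{45} - \frac{65}{2} e_{125} + \frac{195}{2} e_{145} - 240 e_{235} + 80 e_{345} - 240 e_{1235} + 80 e_{1345} - \frac{705}{2} e_{2345} - \frac{665}{2} e_{12345}
Answer: -210 e_{5} + 130 e_{15} + \frac{25}{2} e_{25} - \frac{75}{2} e_{45} - \frac{65}{2} e_{125} + \frac{195}{2} e_{145} - 240 e_{235} + 80 e_{345} - 240 e_{1235} + 80 e_{1345} - \frac{705}{2} e_{2345} - \frac{665}{2} e_{12345}


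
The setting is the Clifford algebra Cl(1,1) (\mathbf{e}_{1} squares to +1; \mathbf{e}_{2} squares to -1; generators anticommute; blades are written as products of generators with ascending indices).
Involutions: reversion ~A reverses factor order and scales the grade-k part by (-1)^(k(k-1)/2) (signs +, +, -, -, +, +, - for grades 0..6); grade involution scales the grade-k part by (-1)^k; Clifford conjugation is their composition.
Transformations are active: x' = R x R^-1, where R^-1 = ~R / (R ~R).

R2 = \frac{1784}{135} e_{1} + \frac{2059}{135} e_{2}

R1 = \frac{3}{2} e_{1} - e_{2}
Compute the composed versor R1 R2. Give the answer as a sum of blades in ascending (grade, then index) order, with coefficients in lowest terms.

Distribute over the terms of R1 (each basis-blade product reordered to ascending indices, repeated generators contracted through their squares):
(\frac{3}{2} e_{1}) R2 = \frac{892}{45} + \frac{2059}{90} e_{1} e_{2}
(-e_{2}) R2 = \frac{2059}{135} + \frac{1784}{135} e_{1} e_{2}
Summing the partial products and collecting blades:
Answer: \frac{947}{27} + \frac{1949}{54} e_{1} e_{2}


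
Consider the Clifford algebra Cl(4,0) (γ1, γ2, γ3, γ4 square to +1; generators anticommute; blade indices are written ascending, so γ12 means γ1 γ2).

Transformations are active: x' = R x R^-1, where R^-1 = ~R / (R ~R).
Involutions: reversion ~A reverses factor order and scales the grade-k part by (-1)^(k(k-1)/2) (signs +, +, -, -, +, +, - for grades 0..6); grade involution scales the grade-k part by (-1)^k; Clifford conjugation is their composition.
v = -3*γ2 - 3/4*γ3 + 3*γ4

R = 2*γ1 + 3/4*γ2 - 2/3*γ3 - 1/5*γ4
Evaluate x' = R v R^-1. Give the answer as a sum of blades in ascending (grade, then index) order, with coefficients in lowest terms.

~R = 2*γ1 + 3/4*γ2 - 2/3*γ3 - 1/5*γ4, and R ~R = 18169/3600, so R^-1 = ~R / (18169/3600).
R v = -47/20 - 6*γ12 - 3/2*γ13 + 6*γ14 - 41/16*γ23 + 33/20*γ24 - 43/20*γ34
Answer: -33840/18169*γ1 + 41817/18169*γ2 + 99627/72676*γ3 - 51123/18169*γ4


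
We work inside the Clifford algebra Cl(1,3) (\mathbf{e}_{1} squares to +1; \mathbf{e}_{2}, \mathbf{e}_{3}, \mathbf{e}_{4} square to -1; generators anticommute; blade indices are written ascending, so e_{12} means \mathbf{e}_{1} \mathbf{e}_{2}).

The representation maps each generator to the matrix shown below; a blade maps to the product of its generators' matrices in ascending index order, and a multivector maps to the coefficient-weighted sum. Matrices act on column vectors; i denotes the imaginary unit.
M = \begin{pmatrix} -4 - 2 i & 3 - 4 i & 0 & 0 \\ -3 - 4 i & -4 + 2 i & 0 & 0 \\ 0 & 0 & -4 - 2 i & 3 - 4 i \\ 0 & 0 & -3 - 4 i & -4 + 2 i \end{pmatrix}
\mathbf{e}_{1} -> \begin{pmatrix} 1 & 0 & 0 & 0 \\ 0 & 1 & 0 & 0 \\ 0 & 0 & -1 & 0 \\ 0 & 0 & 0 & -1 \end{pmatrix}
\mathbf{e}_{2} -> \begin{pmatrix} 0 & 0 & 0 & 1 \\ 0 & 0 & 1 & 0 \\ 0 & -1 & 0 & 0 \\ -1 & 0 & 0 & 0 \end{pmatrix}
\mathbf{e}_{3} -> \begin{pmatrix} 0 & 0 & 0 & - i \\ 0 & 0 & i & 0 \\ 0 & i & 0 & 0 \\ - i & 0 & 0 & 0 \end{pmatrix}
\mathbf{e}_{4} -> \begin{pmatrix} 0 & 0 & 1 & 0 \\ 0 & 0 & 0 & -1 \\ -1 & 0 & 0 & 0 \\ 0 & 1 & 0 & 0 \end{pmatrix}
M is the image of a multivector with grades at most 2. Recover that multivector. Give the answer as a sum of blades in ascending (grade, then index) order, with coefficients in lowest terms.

Method: the blade images are trace-orthogonal — tr(rho(e_A) rho(e_B)^-1) = 4 if A = B and 0 otherwise — and rho(e_A)^-1 = (e_A)^2 * rho(e_A) with (e_A)^2 = +1 or -1, so the coefficient of e_A in the preimage is (e_A)^2 * tr(M rho(e_A))/4.
Nonzero projections over blades of grade <= 2: 1: (1)^2 = +1, tr(M 1) = -16, coefficient -4; e_{23}: (e_{23})^2 = -1, tr(M rho(e_{23})) = -8, coefficient 2; e_{24}: (e_{24})^2 = -1, tr(M rho(e_{24})) = -12, coefficient 3; e_{34}: (e_{34})^2 = -1, tr(M rho(e_{34})) = -16, coefficient 4. Every other blade of grade <= 2 projects to 0.
Answer: -4 + 2 e_{23} + 3 e_{24} + 4 e_{34}


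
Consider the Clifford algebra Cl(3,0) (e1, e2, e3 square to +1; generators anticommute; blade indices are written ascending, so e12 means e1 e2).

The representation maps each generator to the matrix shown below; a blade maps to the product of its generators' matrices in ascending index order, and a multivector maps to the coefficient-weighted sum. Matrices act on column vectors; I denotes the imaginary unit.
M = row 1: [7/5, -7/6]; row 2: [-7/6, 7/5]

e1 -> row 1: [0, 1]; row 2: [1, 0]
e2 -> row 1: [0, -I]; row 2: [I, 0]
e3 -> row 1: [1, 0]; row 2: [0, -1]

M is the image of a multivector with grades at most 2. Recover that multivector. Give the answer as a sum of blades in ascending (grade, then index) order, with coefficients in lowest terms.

Method: 1, rho(e1), rho(e2), rho(e3) form a trace-orthogonal basis of the 2x2 complex matrices (tr(X Y) = 2 if X = Y, else 0), so M = m0*1 + m1*rho(e1) + m2*rho(e2) + m3*rho(e3) with m0 = tr(M)/2 = 7/5, m1 = tr(M rho(e1))/2 = -7/6, m2 = tr(M rho(e2))/2 = 0, m3 = tr(M rho(e3))/2 = 0.
Multiplying table entries, the bivector images are rho(e12) = I*rho(e3), rho(e13) = -I*rho(e2), rho(e23) = I*rho(e1); with real blade coefficients the real parts of m0..m3 are the coefficients of 1, e1, e2, e3 and the imaginary parts give the bivectors (e23: Im m1, e13: -Im m2, e12: Im m3).
Answer: 7/5 - 7/6*e1


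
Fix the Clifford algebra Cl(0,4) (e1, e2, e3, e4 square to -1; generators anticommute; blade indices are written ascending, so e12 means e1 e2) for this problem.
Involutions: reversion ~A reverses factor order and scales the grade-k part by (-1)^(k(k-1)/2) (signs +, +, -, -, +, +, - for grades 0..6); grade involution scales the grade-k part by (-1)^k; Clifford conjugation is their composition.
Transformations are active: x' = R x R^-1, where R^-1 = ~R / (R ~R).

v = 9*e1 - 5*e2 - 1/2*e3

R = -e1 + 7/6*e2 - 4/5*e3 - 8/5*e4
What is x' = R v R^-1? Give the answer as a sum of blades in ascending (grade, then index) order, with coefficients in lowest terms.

~R = -e1 + 7/6*e2 - 4/5*e3 - 8/5*e4, and R ~R = -1001/180, so R^-1 = ~R / (-1001/180).
R v = 433/30 - 11/2*e12 + 77/10*e13 + 72/5*e14 - 55/12*e23 - 8*e24 - 4/5*e34
Answer: -3813/1001*e1 - 151/143*e2 + 46573/10010*e3 + 41568/5005*e4


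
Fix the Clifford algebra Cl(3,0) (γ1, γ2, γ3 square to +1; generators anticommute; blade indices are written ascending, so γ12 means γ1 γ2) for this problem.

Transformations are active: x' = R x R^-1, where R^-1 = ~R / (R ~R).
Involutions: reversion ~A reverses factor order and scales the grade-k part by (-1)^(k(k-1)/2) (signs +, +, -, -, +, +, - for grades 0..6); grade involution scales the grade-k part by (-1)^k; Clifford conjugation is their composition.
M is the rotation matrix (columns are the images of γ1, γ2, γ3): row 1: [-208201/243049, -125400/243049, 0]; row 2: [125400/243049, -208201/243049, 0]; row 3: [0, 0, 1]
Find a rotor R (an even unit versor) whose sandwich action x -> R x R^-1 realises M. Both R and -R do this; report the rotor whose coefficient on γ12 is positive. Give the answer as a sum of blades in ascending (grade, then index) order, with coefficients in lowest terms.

Method: write R = a + b12*γ12 + b13*γ13 + b23*γ23 with a^2 + b12^2 + b13^2 + b23^2 = 1 (so R^-1 = ~R). Expanding the columns R e_j ~R gives tr M = 4a^2 - 1 and, from the antisymmetric part, M21 - M12 = -4a*b12, M13 - M31 = 4a*b13, M32 - M23 = -4a*b23.
Here tr M = -173353/243049, so a^2 = (1 + tr M)/4 = 17424/243049 and a = ±132/493. Taking a = 132/493: M21 - M12 = 250800/243049, M13 - M31 = 0, M32 - M23 = 0, giving b12 = -475/493, b13 = 0, b23 = 0, i.e. R = 132/493 - 475/493*γ12.
Its γ12 coefficient is negative, so report the other preimage -R.
Answer: -132/493 + 475/493*γ12. Uniqueness: Spin(3) -> SO(3) maps R and -R to the same rotation of trace -173353/243049; fixing the sign of the γ12 coefficient removes the ambiguity.


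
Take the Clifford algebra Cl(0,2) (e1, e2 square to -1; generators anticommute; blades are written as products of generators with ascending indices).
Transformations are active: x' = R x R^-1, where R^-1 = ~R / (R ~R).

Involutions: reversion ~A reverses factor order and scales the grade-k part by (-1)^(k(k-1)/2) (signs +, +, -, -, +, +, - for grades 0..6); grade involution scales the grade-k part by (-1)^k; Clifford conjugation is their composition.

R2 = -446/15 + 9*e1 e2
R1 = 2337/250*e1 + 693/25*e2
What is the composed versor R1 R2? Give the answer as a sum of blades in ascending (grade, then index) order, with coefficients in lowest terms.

Distribute over the terms of R1 (each basis-blade product reordered to ascending indices, repeated generators contracted through their squares):
(2337/250*e1) R2 = -173717/625*e1 - 21033/250*e2
(693/25*e2) R2 = 6237/25*e1 - 103026/125*e2
Summing the partial products and collecting blades:
Answer: -17792/625*e1 - 45417/50*e2


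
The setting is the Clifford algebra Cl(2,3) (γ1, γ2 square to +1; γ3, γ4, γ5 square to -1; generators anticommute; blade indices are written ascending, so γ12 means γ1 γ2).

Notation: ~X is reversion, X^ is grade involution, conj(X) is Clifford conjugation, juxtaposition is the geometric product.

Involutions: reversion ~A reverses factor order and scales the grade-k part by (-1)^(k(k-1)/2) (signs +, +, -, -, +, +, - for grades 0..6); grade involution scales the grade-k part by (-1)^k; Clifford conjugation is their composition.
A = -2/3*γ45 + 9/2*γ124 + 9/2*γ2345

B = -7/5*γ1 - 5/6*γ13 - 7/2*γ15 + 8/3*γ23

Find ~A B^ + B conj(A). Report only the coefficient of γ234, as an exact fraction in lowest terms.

first term: 7/3*γ14 - 63/10*γ24 + 12*γ45 - 12*γ134 + 14/15*γ145 - 15/4*γ234 + 63/4*γ245 + 63/4*γ1234 + 15/4*γ1245 - 5/9*γ1345 + 16/9*γ2345 + 63/10*γ12345
second term: -7/3*γ14 - 63/10*γ24 + 12*γ45 - 12*γ134 - 14/15*γ145 - 15/4*γ234 + 63/4*γ245 - 63/4*γ1234 - 15/4*γ1245 - 5/9*γ1345 + 16/9*γ2345 - 63/10*γ12345
Answer: -15/2


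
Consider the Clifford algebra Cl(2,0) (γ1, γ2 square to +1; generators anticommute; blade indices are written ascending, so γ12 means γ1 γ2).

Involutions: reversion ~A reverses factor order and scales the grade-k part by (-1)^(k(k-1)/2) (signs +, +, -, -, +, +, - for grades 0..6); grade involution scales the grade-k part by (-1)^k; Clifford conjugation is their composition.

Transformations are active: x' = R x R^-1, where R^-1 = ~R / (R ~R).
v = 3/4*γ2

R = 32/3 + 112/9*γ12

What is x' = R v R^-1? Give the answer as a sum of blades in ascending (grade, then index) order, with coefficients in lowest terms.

~R = 32/3 - 112/9*γ12, and R ~R = 21760/81, so R^-1 = ~R / (21760/81).
R v = 28/3*γ1 + 8*γ2
Answer: 63/85*γ1 - 39/340*γ2


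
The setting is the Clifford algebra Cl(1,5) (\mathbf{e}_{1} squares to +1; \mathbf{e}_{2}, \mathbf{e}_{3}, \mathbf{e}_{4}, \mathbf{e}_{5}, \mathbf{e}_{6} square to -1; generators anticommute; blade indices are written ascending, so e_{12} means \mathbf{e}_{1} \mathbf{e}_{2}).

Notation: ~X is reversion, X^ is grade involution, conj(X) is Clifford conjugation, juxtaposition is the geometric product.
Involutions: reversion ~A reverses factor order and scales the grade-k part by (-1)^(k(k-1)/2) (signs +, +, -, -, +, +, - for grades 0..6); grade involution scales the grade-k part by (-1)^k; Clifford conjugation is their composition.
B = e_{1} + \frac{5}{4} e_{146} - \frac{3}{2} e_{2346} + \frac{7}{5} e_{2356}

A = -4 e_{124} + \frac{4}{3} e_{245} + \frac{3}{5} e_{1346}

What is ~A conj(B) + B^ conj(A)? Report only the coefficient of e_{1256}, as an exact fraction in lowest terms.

first term: \frac{3}{4} e_{3} + \frac{9}{10} e_{12} - 4 e_{24} - 5 e_{26} - 6 e_{136} - \frac{19}{15} e_{346} - 2 e_{356} - \frac{37}{75} e_{1245} + \frac{5}{3} e_{1256} - \frac{28}{5} e_{13456}
second term: \frac{3}{4} e_{3} - \frac{9}{10} e_{12} + 4 e_{24} + 5 e_{26} + 6 e_{136} + \frac{19}{15} e_{346} + 2 e_{356} - \frac{37}{75} e_{1245} + \frac{5}{3} e_{1256} - \frac{28}{5} e_{13456}
Answer: \frac{10}{3}


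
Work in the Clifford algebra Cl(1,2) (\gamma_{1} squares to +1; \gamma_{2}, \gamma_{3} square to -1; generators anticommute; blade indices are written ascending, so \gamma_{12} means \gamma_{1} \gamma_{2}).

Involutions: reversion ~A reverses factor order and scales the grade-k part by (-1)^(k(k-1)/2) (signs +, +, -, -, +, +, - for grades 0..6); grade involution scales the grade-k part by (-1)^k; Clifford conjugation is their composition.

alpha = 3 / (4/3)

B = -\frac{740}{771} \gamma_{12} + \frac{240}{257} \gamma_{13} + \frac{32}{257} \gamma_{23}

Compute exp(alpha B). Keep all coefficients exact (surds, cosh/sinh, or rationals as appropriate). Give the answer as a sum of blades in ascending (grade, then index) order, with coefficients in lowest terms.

B^2 term by term: the squares give (-\frac{740}{771})^2*(\gamma_{12})^2 + (\frac{240}{257})^2*(\gamma_{13})^2 + (\frac{32}{257})^2*(\gamma_{23})^2 = \frac{547600}{594441}*(+1) + \frac{57600}{66049}*(+1) + \frac{1024}{66049}*(-1) = \frac{16}{9} (each basis 2-blade squares to minus the product of its generators' squares); cross terms between blades sharing an index anticommute and cancel. So B^2 = \frac{16}{9}.
B^2 = \frac{16}{9} — hyperbolic case — the even/odd split gives cosh and sinh: l = \frac{4}{3}, alpha*l = 3, so exp(alpha B) = cosh(3) + (sinh(3)/(\frac{4}{3}))*B = \cosh{\left(3 \right)} + (\frac{3 \sinh{\left(3 \right)}}{4})*B.
Answer: \cosh{\left(3 \right)} - \frac{185 \sinh{\left(3 \right)}}{257} \gamma_{12} + \frac{180 \sinh{\left(3 \right)}}{257} \gamma_{13} + \frac{24 \sinh{\left(3 \right)}}{257} \gamma_{23}


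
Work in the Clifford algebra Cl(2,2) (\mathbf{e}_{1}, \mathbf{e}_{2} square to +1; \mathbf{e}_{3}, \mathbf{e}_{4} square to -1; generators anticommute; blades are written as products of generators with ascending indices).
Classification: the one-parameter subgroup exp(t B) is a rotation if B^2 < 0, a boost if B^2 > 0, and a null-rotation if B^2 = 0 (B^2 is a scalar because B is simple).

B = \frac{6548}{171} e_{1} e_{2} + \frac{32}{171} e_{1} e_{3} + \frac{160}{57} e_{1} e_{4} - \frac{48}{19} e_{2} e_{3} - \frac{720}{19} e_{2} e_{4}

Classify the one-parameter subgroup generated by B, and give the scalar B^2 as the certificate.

B^2 term by term: the squares give (\frac{6548}{171})^2*(e_{1} e_{2})^2 + (\frac{32}{171})^2*(e_{1} e_{3})^2 + (\frac{160}{57})^2*(e_{1} e_{4})^2 + (-\frac{48}{19})^2*(e_{2} e_{3})^2 + (-\frac{720}{19})^2*(e_{2} e_{4})^2 = \frac{42876304}{29241}*(-1) + \frac{1024}{29241}*(+1) + \frac{25600}{3249}*(+1) + \frac{2304}{361}*(+1) + \frac{518400}{361}*(+1) = -16 (each basis 2-blade squares to minus the product of its generators' squares); cross terms between blades sharing an index anticommute and cancel; the commuting (index-disjoint) pairs give grade-4 terms 2*c*c'*(blade product), which cancel blade by blade — e_{1} e_{2} e_{3} e_{4}: \frac{5120}{361} - \frac{5120}{361} = 0 — confirming B is simple. So B^2 = -16.
Answer: rotation, certificate B^2 = -16. The invariant at work: B^2 = -16 is unchanged by conjugation, hence its sign classifies the subgroup whatever basis B is written in.


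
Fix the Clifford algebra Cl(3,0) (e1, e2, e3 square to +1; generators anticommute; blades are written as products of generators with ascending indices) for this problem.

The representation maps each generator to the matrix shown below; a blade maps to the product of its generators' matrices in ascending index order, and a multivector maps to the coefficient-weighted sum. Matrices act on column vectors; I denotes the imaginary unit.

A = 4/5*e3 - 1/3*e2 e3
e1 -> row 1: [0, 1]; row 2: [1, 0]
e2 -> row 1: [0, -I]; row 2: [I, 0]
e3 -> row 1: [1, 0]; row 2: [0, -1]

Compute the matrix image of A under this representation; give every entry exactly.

Bivector images (products of the table entries): rho(e2 e3) = rho(e2)rho(e3) = row 1: [0, I]; row 2: [I, 0].
M = (4/5)*rho(e3) + (-1/3)*rho(e2 e3), summed entrywise:
Answer: row 1: [4/5, -I/3]; row 2: [-I/3, -4/5]


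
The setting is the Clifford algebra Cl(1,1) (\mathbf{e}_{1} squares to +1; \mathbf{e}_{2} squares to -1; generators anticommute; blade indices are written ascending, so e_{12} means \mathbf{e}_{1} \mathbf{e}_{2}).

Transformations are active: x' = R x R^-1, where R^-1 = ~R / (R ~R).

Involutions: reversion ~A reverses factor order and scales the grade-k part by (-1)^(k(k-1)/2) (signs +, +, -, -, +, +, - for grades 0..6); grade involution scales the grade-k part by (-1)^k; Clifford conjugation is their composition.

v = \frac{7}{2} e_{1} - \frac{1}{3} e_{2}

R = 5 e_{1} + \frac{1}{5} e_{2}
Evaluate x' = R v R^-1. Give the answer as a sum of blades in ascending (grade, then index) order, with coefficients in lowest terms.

~R = 5 e_{1} + \frac{1}{5} e_{2}, and R ~R = \frac{624}{25}, so R^-1 = ~R / (\frac{624}{25}).
R v = \frac{527}{30} - \frac{71}{30} e_{12}
Answer: \frac{6623}{1872} e_{1} + \frac{1151}{1872} e_{2}


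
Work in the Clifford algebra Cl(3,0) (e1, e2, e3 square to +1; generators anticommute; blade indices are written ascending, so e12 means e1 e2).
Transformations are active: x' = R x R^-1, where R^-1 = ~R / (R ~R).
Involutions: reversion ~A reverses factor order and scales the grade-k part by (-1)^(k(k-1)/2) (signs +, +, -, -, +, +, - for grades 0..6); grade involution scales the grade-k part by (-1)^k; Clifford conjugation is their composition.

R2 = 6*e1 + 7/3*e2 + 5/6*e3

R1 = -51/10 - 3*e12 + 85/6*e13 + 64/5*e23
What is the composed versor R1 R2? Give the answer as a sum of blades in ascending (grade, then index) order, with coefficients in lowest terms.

Distribute over the terms of R2 (each basis-blade product reordered to ascending indices, repeated generators contracted through their squares):
R1 (6*e1) = -153/5*e1 + 18*e2 - 85*e3 + 384/5*e123
R1 (7/3*e2) = -7*e1 - 119/10*e2 - 448/15*e3 - 595/18*e123
R1 (5/6*e3) = 425/36*e1 + 32/3*e2 - 17/4*e3 - 5/2*e123
Summing the partial products and collecting blades:
Answer: -4643/180*e1 + 503/30*e2 - 7147/60*e3 + 1856/45*e123


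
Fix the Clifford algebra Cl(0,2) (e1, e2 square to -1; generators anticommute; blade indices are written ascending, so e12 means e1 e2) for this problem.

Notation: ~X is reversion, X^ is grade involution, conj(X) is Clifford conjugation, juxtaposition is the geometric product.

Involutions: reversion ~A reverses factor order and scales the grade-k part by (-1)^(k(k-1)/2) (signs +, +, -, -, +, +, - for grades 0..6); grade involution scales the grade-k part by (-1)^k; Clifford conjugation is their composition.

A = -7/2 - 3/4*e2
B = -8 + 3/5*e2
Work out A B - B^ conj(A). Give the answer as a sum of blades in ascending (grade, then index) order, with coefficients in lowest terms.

first term: 569/20 + 39/10*e2
second term: 569/20 - 39/10*e2
Answer: 39/5*e2


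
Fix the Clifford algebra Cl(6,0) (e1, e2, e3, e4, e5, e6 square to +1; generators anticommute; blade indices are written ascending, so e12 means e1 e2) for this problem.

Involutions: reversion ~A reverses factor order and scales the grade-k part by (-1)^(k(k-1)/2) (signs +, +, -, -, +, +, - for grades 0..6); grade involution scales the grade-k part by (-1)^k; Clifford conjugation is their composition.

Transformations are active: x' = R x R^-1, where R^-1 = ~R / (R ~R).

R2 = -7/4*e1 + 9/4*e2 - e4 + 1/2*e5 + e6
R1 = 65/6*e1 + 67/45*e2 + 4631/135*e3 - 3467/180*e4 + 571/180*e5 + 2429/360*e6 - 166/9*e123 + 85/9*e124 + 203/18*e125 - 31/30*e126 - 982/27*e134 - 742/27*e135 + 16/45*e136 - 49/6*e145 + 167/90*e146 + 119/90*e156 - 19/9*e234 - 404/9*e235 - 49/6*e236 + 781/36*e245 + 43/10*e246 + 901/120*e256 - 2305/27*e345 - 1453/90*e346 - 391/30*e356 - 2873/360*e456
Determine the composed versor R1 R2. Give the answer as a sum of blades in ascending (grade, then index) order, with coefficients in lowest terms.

Distribute over the terms of R2 (each basis-blade product reordered to ascending indices, repeated generators contracted through their squares):
R1 (-7/4*e1) = -455/24 + 469/180*e12 + 32417/540*e13 - 24269/720*e14 + 3997/720*e15 + 17003/1440*e16 + 581/18*e23 - 595/36*e24 - 1421/72*e25 + 217/120*e26 + 3437/54*e34 + 2597/54*e35 - 28/45*e36 + 343/24*e45 - 1169/360*e46 - 833/360*e56 - 133/36*e1234 - 707/9*e1235 - 343/24*e1236 + 5467/144*e1245 + 301/40*e1246 + 6307/480*e1256 - 16135/108*e1345 - 10171/360*e1346 - 2737/120*e1356 - 20111/1440*e1456
R1 (9/4*e2) = 67/20 + 195/8*e12 + 83/2*e13 - 85/4*e14 - 203/8*e15 + 93/40*e16 - 4631/60*e23 + 3467/80*e24 - 571/80*e25 - 2429/160*e26 - 19/4*e34 - 101*e35 - 147/8*e36 + 781/16*e45 + 387/40*e46 + 2703/160*e56 - 491/6*e1234 - 371/6*e1235 + 4/5*e1236 - 147/8*e1245 + 167/40*e1246 + 119/40*e1256 + 2305/12*e2345 + 1453/40*e2346 + 1173/40*e2356 + 2873/160*e2456
R1 (-e4) = 3467/180 - 85/9*e12 + 982/27*e13 - 65/6*e14 - 49/6*e15 + 167/90*e16 + 19/9*e23 - 67/45*e24 + 781/36*e25 + 43/10*e26 - 4631/135*e34 - 2305/27*e35 - 1453/90*e36 + 571/180*e45 + 2429/360*e46 + 2873/360*e56 + 166/9*e1234 + 203/18*e1245 - 31/30*e1246 - 742/27*e1345 + 16/45*e1346 - 119/90*e1456 - 404/9*e2345 - 49/6*e2346 - 901/120*e2456 + 391/30*e3456
R1 (1/2*e5) = 571/360 + 203/36*e12 - 371/27*e13 - 49/12*e14 + 65/12*e15 - 119/180*e16 - 202/9*e23 + 781/72*e24 + 67/90*e25 - 901/240*e26 - 2305/54*e34 + 4631/270*e35 + 391/60*e36 - 3467/360*e45 + 2873/720*e46 - 2429/720*e56 - 83/9*e1235 + 85/18*e1245 + 31/60*e1256 - 491/27*e1345 - 8/45*e1356 - 167/180*e1456 - 19/18*e2345 + 49/12*e2356 - 43/20*e2456 + 1453/180*e3456
R1 (e6) = 2429/360 - 31/30*e12 + 16/45*e13 + 167/90*e14 + 119/90*e15 + 65/6*e16 - 49/6*e23 + 43/10*e24 + 901/120*e25 + 67/45*e26 - 1453/90*e34 - 391/30*e35 + 4631/135*e36 - 2873/360*e45 - 3467/180*e46 + 571/180*e56 - 166/9*e1236 + 85/9*e1246 + 203/18*e1256 - 982/27*e1346 - 742/27*e1356 - 49/6*e1456 - 19/9*e2346 - 404/9*e2356 + 781/36*e2456 - 2305/27*e3456
Summing the partial products and collecting blades:
Answer: 863/72 + 2657/120*e12 + 7471/60*e13 - 48973/720*e14 - 15301/720*e15 + 12557/480*e16 - 13213/180*e23 + 29137/720*e24 + 2213/720*e25 - 16327/1440*e26 - 18487/540*e34 - 36223/270*e35 + 6133/1080*e36 + 35039/720*e45 - 503/240*e46 + 32197/1440*e56 - 805/12*e1234 - 2693/18*e1235 - 11497/360*e1236 + 5125/144*e1245 + 181/9*e1246 + 40189/1440*e1256 - 21067/108*e1345 - 69409/1080*e1346 - 10901/216*e1356 - 35111/1440*e1456 + 5261/36*e2345 + 9377/360*e2346 - 4133/360*e2356 + 43189/1440*e2456 - 34703/540*e3456


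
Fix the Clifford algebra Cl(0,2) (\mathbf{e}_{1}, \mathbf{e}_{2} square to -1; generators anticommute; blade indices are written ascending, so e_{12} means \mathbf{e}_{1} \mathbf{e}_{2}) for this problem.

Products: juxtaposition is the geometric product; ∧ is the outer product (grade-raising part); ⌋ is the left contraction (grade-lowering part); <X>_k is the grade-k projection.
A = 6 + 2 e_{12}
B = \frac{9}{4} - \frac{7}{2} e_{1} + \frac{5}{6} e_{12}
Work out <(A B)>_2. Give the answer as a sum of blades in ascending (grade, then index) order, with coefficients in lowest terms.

step 1: \frac{71}{6} - 21 e_{1} - 7 e_{2} + \frac{19}{2} e_{12}
step 2: \frac{19}{2} e_{12}
Answer: \frac{19}{2} e_{12}


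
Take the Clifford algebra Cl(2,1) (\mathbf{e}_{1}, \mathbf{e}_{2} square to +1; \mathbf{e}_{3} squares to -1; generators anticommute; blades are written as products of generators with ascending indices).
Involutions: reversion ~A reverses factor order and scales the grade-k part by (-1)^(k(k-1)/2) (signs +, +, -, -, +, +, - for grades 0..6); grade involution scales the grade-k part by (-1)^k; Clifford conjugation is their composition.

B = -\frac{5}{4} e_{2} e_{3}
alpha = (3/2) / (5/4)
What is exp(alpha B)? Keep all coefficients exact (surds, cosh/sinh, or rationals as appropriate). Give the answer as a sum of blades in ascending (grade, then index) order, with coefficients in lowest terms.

B^2 = (-\frac{5}{4})^2*(e_{2} e_{3})^2 = \frac{25}{16}*(+1) = \frac{25}{16} (a basis 2-blade squares to minus the product of its generators' squares).
B^2 = \frac{25}{16} — B^2 > 0, so the exponential closes hyperbolically: l = \frac{5}{4}, alpha*l = \frac{3}{2}, so exp(alpha B) = cosh(\frac{3}{2}) + (sinh(\frac{3}{2})/(\frac{5}{4}))*B = \cosh{\left(\frac{3}{2} \right)} + (\frac{4 \sinh{\left(\frac{3}{2} \right)}}{5})*B.
Answer: \cosh{\left(\frac{3}{2} \right)} - \sinh{\left(\frac{3}{2} \right)} e_{2} e_{3}
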